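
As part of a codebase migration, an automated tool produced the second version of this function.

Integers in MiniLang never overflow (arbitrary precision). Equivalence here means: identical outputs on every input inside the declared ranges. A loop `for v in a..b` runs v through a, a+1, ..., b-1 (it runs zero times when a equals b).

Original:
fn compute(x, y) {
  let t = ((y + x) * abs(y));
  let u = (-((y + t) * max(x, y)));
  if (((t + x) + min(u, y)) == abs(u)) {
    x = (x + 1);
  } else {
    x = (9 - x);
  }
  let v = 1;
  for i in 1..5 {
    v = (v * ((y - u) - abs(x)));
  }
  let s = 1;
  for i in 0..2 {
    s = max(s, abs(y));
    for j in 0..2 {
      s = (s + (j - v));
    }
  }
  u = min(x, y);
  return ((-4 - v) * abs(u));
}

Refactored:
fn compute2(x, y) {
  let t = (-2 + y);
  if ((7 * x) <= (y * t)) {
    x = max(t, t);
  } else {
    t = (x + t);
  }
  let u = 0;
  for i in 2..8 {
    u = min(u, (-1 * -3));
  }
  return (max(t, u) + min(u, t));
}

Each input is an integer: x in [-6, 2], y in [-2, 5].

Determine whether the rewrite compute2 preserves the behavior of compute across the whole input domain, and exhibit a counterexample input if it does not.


These are not equivalent — on x=-6, y=-2 the outputs split (-260650 vs -4).
compute: t = -16; u = -36; (((t + x) + min(u, y)) == abs(u)) -> false; x = 15; v = 1; [i=1]; v = 19; [i=2]; v = 361; [i=3]; v = 6859; [i=4]; v = 130321; s = 1; [i=0]; s = 2; [j=0]; s = -130319; [j=1]; s = -260639; [i=1]; s = 2; [j=0]; s = -130319; [j=1]; s = -260639; u = -2; return -260650
compute2: t = -4; ((7 * x) <= (y * t)) -> true; x = -4; u = 0; [i=2]; u = 0; [i=3]; u = 0; [i=4]; u = 0; [i=5]; u = 0; [i=6]; u = 0; [i=7]; u = 0; return -4
verdict: not equivalent; witness: x=-6, y=-2


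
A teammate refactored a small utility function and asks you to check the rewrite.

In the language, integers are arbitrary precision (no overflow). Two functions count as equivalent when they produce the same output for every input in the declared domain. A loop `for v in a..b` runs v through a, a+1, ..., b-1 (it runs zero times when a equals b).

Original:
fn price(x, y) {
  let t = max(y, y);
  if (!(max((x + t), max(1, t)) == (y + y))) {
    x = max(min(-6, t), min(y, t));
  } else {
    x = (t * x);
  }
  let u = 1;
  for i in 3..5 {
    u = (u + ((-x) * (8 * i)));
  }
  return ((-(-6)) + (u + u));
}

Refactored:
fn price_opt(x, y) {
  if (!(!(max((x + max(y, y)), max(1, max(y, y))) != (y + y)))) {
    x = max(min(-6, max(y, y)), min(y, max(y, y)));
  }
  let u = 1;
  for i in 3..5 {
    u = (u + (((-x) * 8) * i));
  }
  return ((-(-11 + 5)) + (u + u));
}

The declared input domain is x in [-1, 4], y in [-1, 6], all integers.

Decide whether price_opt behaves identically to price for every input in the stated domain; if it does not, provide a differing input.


Consider the input x=2, y=2.
price: t := 2 | (!(max((x + t), max(1, t)) == (y + y))): false | x := 4 | u := 1 | iter i=3: | u := -95 | iter i=4: | u := -223 | result -440
price_opt: (!(!(max((x + max(y, y)), max(1, max(y, y))) != (y + y)))): false | u := 1 | iter i=3: | u := -47 | iter i=4: | u := -111 | result -216
-440 != -216, so the rewrite changes behavior.
verdict: not equivalent; witness: x=2, y=2


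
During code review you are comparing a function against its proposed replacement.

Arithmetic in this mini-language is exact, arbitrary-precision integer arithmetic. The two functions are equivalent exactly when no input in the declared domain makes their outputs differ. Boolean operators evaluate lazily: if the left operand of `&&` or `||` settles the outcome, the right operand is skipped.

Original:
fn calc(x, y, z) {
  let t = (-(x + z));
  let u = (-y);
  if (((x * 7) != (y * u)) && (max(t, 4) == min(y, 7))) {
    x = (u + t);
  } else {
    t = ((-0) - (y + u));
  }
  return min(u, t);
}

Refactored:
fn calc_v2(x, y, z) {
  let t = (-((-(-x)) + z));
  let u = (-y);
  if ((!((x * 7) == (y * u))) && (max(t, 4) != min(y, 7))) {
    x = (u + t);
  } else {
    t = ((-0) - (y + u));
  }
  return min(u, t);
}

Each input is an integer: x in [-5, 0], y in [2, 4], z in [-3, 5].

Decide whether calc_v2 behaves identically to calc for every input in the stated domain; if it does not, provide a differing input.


Run the pair on x=-2, y=2, z=5.
calc: t=-3, then u=-2, then (((x * 7) != (y * u)) && (max(t, 4) == min(y, 7))) is false, then t=0, then returns -2
calc_v2: t=-3, then u=-2, then ((!((x * 7) == (y * u))) && (max(t, 4) != min(y, 7))) is true, then x=-5, then returns -3
-2 vs -3 — the two versions disagree here.
verdict: not equivalent; witness: x=-2, y=2, z=5


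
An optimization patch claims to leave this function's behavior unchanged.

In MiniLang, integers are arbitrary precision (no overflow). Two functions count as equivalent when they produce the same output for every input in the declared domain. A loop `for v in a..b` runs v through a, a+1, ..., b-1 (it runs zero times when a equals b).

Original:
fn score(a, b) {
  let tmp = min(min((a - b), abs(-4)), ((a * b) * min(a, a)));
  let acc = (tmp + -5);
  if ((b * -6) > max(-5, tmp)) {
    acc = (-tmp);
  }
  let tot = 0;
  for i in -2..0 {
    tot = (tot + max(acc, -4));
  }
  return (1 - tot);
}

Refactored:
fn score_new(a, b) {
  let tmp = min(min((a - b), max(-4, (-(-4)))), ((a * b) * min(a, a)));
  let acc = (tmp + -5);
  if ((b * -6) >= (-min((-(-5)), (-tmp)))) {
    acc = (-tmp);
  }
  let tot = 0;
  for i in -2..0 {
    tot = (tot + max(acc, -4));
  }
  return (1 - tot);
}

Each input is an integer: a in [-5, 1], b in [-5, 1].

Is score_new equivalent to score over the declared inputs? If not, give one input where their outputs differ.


There is a counterexample at a=0, b=0: 9 on one side, 1 on the other.
score: tmp = 0; acc = -5; ((b * -6) > max(-5, tmp)) -> false; tot = 0; [i=-2]; tot = -4; [i=-1]; tot = -8; return 9
score_new: tmp = 0; acc = -5; ((b * -6) >= (-min((-(-5)), (-tmp)))) -> true; acc = 0; tot = 0; [i=-2]; tot = 0; [i=-1]; tot = 0; return 1
verdict: not equivalent; witness: a=0, b=0


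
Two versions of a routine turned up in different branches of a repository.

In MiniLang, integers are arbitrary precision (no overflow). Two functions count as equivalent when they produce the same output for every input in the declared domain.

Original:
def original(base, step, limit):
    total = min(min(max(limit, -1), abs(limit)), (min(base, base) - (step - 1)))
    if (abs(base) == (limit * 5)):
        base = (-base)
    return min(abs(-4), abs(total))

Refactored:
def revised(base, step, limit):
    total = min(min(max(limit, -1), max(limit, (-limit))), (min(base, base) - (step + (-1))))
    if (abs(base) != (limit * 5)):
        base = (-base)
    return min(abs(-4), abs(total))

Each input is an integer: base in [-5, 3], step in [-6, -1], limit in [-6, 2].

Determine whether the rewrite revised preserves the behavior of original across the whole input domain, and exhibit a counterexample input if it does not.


Equivalent. The suspicious edit (`(abs(base) == (limit * 5))` became `(abs(base) != (limit * 5))`) never changes the result for any input inside the declared domain.
Across all 486 domain points the two functions coincide.
As a probe, take base=-5, step=-6, limit=-6: original runs total := -1 | (abs(base) == (limit * 5)): false | result 1; revised runs total := -1 | (abs(base) != (limit * 5)): true | base := 5 | result 1; both end at 1.
verdict: equivalent


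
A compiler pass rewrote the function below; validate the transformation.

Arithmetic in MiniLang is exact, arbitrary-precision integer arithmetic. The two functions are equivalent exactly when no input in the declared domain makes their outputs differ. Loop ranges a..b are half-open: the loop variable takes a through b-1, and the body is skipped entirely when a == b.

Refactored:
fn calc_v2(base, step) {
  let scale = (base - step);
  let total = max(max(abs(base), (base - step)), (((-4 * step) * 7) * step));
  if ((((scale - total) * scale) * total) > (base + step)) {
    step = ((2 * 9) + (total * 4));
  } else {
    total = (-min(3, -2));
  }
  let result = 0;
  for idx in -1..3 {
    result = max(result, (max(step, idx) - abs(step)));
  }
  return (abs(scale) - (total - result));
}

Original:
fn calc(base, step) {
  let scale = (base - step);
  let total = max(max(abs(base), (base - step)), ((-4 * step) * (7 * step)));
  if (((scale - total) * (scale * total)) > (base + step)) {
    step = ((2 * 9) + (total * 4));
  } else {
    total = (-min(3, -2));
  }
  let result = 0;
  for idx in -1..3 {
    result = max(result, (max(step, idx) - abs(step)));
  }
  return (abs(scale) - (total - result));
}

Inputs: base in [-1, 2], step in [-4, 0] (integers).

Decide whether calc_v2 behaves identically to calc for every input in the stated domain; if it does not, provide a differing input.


The two are interchangeable: same computation, different form, and every declared input agrees.
Spot check at base=2, step=-1 — calc: scale := 3 | total := 3 | (((scale - total) * (scale * total)) > (base + step)): false | total := 2 | result := 0 | iter idx=-1: | result := 0 | iter idx=0: | result := 0 | iter idx=1: | result := 0 | iter idx=2: | result := 1 | result 2. calc_v2: scale := 3 | total := 3 | ((((scale - total) * scale) * total) > (base + step)): false | total := 2 | result := 0 | iter idx=-1: | result := 0 | iter idx=0: | result := 0 | iter idx=1: | result := 0 | iter idx=2: | result := 1 | result 2. Both give 2.
Checked all 20 inputs in the declared domain: the outputs agree on every one.
verdict: equivalent


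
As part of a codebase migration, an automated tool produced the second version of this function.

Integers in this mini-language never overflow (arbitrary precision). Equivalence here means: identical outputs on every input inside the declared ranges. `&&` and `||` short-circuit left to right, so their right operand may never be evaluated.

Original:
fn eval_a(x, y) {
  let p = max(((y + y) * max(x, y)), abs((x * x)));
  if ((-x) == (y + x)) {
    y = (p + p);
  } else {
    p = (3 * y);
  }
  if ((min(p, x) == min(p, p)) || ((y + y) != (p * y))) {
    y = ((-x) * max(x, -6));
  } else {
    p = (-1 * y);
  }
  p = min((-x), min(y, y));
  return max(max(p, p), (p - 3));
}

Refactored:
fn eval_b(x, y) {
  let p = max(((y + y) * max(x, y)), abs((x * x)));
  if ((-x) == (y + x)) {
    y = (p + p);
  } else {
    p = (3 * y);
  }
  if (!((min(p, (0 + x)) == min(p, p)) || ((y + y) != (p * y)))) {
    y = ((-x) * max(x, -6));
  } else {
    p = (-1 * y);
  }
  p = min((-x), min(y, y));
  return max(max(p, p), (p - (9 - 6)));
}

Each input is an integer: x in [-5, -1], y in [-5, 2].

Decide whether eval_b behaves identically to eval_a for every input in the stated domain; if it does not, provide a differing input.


These are not equivalent — on x=-5, y=-5 the outputs split (-25 vs -5).
eval_a: p = 50; ((-x) == (y + x)) -> false; p = -15; ((min(p, x) == min(p, p)) || ((y + y) != (p * y))) -> true; y = -25; p = -25; return -25
eval_b: p = 50; ((-x) == (y + x)) -> false; p = -15; (!((min(p, (0 + x)) == min(p, p)) || ((y + y) != (p * y)))) -> false; p = 5; p = -5; return -5
verdict: not equivalent; witness: x=-5, y=-5


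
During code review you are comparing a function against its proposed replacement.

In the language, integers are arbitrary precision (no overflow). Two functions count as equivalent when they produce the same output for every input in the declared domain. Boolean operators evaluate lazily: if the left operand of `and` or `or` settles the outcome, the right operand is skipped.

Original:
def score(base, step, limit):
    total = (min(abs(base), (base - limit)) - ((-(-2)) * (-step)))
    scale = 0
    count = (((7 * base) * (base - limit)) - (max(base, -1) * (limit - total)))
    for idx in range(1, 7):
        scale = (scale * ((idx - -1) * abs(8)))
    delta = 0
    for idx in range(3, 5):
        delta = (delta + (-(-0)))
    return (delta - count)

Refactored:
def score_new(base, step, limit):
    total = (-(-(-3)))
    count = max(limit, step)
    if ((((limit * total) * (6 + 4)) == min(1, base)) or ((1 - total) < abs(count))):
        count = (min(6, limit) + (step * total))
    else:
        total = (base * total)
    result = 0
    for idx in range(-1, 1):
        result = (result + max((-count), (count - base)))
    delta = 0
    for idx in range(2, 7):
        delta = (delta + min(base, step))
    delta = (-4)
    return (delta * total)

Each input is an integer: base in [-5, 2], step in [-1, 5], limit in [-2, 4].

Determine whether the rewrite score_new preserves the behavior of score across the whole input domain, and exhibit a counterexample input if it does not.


Evaluate both at base=-5, step=-1, limit=-2.
score: total=-5, then scale=0, then count=108, then (idx=1), then scale=0, then (idx=2), then scale=0, then (idx=3), then scale=0, then (idx=4), then scale=0, then (idx=5), then scale=0, then (idx=6), then scale=0, then delta=0, then (idx=3), then delta=0, then (idx=4), then delta=0, then returns -108
score_new: total=-3, then count=-1, then ((((limit * total) * (6 + 4)) == min(1, base)) or ((1 - total) < abs(count))) is false, then total=15, then result=0, then (idx=-1), then result=4, then (idx=0), then result=8, then delta=0, then (idx=2), then delta=-5, then (idx=3), then delta=-10, then (idx=4), then delta=-15, then (idx=5), then delta=-20, then (idx=6), then delta=-25, then delta=-4, then returns -60
-108 vs -60 — the two versions disagree here.
verdict: not equivalent; witness: base=-5, step=-1, limit=-2


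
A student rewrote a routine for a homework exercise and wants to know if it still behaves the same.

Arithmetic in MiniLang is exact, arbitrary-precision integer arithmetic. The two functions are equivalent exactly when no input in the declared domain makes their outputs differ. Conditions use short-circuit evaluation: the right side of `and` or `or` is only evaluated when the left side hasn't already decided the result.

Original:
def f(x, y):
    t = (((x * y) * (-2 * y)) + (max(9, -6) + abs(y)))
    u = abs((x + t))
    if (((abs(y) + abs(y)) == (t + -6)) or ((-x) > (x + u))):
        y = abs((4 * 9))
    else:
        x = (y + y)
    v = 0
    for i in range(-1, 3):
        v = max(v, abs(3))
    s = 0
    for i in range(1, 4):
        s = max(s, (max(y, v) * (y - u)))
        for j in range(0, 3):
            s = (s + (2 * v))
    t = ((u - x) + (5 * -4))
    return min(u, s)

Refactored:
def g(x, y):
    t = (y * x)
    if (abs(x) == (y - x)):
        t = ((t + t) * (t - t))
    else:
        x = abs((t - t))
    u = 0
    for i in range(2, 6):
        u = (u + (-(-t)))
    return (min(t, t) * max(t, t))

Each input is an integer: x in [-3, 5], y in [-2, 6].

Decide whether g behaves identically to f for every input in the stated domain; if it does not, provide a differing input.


The rewrite breaks on x=-3, y=-2, where the results are 32 and 36.
f: t becomes 35; next u becomes 32; next (((abs(y) + abs(y)) == (t + -6)) or ((-x) > (x + u))) evaluates to false; next x becomes -4; next v becomes 0; next at i=-1:; next v becomes 3; next at i=0:; next v becomes 3; next at i=1:; next v becomes 3; next at i=2:; next v becomes 3; next s becomes 0; next at i=1:; next s becomes 0; next at j=0:; next s becomes 6; next at j=1:; next s becomes 12; next at j=2:; next s becomes 18; next at i=2:; next s becomes 18; next at j=0:; next s becomes 24; next at j=1:; next s becomes 30; next at j=2:; next s becomes 36; next at i=3:; next s becomes 36; next at j=0:; next s becomes 42; next at j=1:; next s becomes 48; next at j=2:; next s becomes 54; next t becomes 16; next final value 32
g: t becomes 6; next (abs(x) == (y - x)) evaluates to false; next x becomes 0; next u becomes 0; next at i=2:; next u becomes 6; next at i=3:; next u becomes 12; next at i=4:; next u becomes 18; next at i=5:; next u becomes 24; next final value 36
verdict: not equivalent; witness: x=-3, y=-2


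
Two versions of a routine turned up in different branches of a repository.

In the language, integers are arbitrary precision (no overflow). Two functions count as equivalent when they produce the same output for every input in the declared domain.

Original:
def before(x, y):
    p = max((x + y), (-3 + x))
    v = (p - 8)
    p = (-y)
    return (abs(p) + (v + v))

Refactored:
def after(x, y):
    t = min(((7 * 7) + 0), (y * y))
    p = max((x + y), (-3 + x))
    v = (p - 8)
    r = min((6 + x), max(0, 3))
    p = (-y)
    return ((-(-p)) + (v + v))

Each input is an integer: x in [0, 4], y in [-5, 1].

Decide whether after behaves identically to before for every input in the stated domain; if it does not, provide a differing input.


Try x=0, y=1.
before: p = 1; v = -7; p = -1; return -13
after: t = 1; p = 1; v = -7; r = 3; p = -1; return -15
-13 vs -15 — the two versions disagree here.
verdict: not equivalent; witness: x=0, y=1


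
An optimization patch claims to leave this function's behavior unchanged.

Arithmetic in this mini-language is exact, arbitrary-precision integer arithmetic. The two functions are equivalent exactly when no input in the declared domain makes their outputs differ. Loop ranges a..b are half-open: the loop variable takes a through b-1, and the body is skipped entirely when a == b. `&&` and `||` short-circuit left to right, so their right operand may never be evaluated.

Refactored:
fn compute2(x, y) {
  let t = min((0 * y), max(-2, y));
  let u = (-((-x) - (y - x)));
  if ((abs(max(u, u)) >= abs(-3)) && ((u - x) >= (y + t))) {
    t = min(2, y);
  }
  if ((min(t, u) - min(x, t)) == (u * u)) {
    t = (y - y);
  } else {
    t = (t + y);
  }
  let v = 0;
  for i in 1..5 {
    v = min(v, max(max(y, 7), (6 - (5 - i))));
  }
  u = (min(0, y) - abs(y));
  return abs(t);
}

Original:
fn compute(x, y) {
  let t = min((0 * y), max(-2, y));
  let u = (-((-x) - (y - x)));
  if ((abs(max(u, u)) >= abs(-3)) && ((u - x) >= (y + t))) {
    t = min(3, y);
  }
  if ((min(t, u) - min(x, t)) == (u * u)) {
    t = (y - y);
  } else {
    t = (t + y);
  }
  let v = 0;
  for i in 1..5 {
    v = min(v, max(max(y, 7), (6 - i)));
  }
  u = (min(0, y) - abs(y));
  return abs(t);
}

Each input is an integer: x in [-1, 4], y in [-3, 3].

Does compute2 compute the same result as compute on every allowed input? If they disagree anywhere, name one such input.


The rewrite breaks on x=-1, y=3, where the results are 6 and 5.
compute: t=0, then u=3, then ((abs(max(u, u)) >= abs(-3)) && ((u - x) >= (y + t))) is true, then t=3, then ((min(t, u) - min(x, t)) == (u * u)) is false, then t=6, then v=0, then (i=1), then v=0, then (i=2), then v=0, then (i=3), then v=0, then (i=4), then v=0, then u=-3, then returns 6
compute2: t=0, then u=3, then ((abs(max(u, u)) >= abs(-3)) && ((u - x) >= (y + t))) is true, then t=2, then ((min(t, u) - min(x, t)) == (u * u)) is false, then t=5, then v=0, then (i=1), then v=0, then (i=2), then v=0, then (i=3), then v=0, then (i=4), then v=0, then u=-3, then returns 5
verdict: not equivalent; witness: x=-1, y=3


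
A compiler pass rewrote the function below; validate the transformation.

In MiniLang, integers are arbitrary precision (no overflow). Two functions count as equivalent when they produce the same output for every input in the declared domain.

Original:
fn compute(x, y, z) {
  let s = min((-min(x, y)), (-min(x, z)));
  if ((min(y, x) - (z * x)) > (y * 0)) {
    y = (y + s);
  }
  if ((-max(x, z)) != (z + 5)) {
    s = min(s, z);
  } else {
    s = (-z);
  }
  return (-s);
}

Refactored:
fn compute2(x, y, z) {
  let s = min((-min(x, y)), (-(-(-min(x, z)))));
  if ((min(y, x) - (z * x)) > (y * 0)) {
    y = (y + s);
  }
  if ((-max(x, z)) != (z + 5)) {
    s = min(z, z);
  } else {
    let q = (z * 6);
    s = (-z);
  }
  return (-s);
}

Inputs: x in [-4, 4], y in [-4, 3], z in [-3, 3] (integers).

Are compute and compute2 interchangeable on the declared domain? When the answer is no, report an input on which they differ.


There is a counterexample at x=-2, y=-4, z=3: -2 on one side, -3 on the other.
compute: s becomes 2; next ((min(y, x) - (z * x)) > (y * 0)) evaluates to true; next y becomes -2; next ((-max(x, z)) != (z + 5)) evaluates to true; next s becomes 2; next final value -2
compute2: s becomes 2; next ((min(y, x) - (z * x)) > (y * 0)) evaluates to true; next y becomes -2; next ((-max(x, z)) != (z + 5)) evaluates to true; next s becomes 3; next final value -3
verdict: not equivalent; witness: x=-2, y=-4, z=3


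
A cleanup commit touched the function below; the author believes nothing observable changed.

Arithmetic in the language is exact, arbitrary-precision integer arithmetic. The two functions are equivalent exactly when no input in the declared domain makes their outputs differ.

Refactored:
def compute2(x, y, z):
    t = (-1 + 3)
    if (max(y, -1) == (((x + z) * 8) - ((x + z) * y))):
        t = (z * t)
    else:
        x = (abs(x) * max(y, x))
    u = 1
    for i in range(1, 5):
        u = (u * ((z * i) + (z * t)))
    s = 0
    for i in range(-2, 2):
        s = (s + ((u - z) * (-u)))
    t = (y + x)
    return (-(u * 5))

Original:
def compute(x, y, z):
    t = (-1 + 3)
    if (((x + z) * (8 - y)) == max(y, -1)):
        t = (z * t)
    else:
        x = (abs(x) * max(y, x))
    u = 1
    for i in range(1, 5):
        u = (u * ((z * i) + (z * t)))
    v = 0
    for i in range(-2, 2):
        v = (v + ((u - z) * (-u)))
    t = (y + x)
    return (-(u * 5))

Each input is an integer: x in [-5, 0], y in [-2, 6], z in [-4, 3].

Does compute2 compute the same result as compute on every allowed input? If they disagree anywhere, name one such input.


This is a faithful refactor — arithmetic usage differs; local variable names differ, but the computed results match everywhere.
As a probe, take x=-4, y=-1, z=-2: compute runs t = 2; (((x + z) * (8 - y)) == max(y, -1)) -> false; x = -4; u = 1; [i=1]; u = -6; [i=2]; u = 48; [i=3]; u = -480; [i=4]; u = 5760; v = 0; [i=-2]; v = -33189120; [i=-1]; v = -66378240; [i=0]; v = -99567360; [i=1]; v = -132756480; t = -5; return -28800; compute2 runs t = 2; (max(y, -1) == (((x + z) * 8) - ((x + z) * y))) -> false; x = -4; u = 1; [i=1]; u = -6; [i=2]; u = 48; [i=3]; u = -480; [i=4]; u = 5760; s = 0; [i=-2]; s = -33189120; [i=-1]; s = -66378240; [i=0]; s = -99567360; [i=1]; s = -132756480; t = -5; return -28800; both end at -28800.
Across all 432 domain points the two functions coincide.
verdict: equivalent


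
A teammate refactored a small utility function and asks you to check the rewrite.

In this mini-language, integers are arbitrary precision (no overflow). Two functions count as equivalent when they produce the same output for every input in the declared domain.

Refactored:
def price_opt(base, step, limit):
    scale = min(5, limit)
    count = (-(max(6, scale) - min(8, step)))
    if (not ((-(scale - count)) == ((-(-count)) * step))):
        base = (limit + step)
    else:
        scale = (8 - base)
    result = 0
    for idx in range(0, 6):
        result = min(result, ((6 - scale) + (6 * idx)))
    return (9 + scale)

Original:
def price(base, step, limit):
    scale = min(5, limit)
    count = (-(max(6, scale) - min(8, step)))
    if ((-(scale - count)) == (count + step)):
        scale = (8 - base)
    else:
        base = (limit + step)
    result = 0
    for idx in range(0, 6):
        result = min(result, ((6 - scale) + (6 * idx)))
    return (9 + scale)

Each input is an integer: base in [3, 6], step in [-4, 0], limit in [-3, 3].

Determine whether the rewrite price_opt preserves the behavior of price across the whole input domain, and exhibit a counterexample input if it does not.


Evaluate both at base=3, step=-3, limit=3.
price: scale := 3 | count := -9 | ((-(scale - count)) == (count + step)): true | scale := 5 | result := 0 | iter idx=0: | result := 0 | iter idx=1: | result := 0 | iter idx=2: | result := 0 | iter idx=3: | result := 0 | iter idx=4: | result := 0 | iter idx=5: | result := 0 | result 14
price_opt: scale := 3 | count := -9 | (not ((-(scale - count)) == ((-(-count)) * step))): true | base := 0 | result := 0 | iter idx=0: | result := 0 | iter idx=1: | result := 0 | iter idx=2: | result := 0 | iter idx=3: | result := 0 | iter idx=4: | result := 0 | iter idx=5: | result := 0 | result 12
14 != 12, so the rewrite changes behavior.
verdict: not equivalent; witness: base=3, step=-3, limit=3


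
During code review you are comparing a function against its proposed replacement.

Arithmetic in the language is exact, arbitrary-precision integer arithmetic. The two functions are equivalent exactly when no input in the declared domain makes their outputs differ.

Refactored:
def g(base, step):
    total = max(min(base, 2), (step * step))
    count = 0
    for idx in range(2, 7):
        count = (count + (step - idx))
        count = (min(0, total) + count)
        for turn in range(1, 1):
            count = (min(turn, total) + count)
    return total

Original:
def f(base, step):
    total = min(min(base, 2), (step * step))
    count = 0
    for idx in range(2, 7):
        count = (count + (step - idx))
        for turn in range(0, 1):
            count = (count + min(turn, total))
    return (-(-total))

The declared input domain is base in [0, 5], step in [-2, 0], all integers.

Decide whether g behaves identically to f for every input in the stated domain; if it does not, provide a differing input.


These are not equivalent — on base=0, step=-2 the outputs split (0 vs 4).
f: total := 0 | count := 0 | iter idx=2: | count := -4 | iter turn=0: | count := -4 | iter idx=3: | count := -9 | iter turn=0: | count := -9 | iter idx=4: | count := -15 | iter turn=0: | count := -15 | iter idx=5: | count := -22 | iter turn=0: | count := -22 | iter idx=6: | count := -30 | iter turn=0: | count := -30 | result 0
g: total := 4 | count := 0 | iter idx=2: | count := -4 | count := -4 | loop over turn: empty range | iter idx=3: | count := -9 | count := -9 | loop over turn: empty range | iter idx=4: | count := -15 | count := -15 | loop over turn: empty range | iter idx=5: | count := -22 | count := -22 | loop over turn: empty range | iter idx=6: | count := -30 | count := -30 | loop over turn: empty range | result 4
verdict: not equivalent; witness: base=0, step=-2


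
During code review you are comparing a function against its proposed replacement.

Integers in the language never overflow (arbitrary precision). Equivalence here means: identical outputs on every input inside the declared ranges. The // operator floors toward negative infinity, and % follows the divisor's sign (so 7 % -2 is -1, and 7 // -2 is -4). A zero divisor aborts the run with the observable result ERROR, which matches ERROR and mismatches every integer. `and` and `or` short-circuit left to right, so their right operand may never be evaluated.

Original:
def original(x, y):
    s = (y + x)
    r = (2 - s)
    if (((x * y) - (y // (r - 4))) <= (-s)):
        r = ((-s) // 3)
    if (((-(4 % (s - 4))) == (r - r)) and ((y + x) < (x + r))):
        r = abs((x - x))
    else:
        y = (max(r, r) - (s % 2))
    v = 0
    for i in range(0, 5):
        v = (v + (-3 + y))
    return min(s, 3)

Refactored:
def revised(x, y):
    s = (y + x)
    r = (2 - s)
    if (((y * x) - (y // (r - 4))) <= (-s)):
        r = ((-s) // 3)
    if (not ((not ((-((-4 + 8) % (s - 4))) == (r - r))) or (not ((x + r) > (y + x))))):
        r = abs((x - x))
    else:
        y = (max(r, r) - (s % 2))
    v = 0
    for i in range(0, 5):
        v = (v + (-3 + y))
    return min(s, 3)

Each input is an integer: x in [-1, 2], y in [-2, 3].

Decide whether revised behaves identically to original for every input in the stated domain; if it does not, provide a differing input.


Equivalent — the differences include constant usage differs, plus comparison usage differs, plus arithmetic usage differs, plus boolean connective usage differs, yet no declared input distinguishes the two.
One worked example (x=-1, y=2) — original: s = 1; r = 1; (((x * y) - (y // (r - 4))) <= (-s)) -> true; r = -1; (((-(4 % (s - 4))) == (r - r)) and ((y + x) < (x + r))) -> false; y = -2; v = 0; [i=0]; v = -5; [i=1]; v = -10; [i=2]; v = -15; [i=3]; v = -20; [i=4]; v = -25; return 1; revised: s = 1; r = 1; (((y * x) - (y // (r - 4))) <= (-s)) -> true; r = -1; (not ((not ((-((-4 + 8) % (s - 4))) == (r - r))) or (not ((x + r) > (y + x))))) -> false; y = -2; v = 0; [i=0]; v = -5; [i=1]; v = -10; [i=2]; v = -15; [i=3]; v = -20; [i=4]; v = -25; return 1; agreement on 1.
Checked all 24 inputs in the declared domain: the outputs agree on every one.
verdict: equivalent


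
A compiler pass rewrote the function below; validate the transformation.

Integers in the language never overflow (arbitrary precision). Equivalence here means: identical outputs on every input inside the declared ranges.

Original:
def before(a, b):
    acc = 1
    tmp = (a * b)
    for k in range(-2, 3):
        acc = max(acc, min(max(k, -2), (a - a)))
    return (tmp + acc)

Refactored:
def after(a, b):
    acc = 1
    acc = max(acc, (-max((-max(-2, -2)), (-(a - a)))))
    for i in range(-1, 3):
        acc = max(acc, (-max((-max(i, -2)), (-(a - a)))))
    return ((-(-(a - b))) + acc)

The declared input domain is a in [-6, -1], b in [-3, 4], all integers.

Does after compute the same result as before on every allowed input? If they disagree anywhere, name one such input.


Input a=-6, b=-3: 19 from before versus -2 from after.
verdict: not equivalent; witness: a=-6, b=-3


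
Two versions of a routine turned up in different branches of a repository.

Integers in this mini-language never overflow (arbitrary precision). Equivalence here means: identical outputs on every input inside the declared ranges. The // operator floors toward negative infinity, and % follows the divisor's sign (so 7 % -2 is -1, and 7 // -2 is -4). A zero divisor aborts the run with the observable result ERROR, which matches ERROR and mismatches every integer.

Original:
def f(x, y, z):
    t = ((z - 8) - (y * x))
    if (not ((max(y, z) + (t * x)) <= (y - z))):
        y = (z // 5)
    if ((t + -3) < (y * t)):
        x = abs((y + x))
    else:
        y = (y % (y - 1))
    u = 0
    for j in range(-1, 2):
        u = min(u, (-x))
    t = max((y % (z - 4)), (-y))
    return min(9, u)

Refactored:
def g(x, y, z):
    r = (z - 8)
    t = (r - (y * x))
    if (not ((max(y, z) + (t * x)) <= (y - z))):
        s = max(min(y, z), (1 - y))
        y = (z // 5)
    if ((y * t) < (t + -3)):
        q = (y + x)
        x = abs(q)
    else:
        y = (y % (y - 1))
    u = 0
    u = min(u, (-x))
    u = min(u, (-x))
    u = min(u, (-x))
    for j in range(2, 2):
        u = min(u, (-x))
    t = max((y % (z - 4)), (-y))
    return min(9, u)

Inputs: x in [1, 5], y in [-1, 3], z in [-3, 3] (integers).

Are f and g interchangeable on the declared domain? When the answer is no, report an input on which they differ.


These are not equivalent — on x=1, y=-1, z=-3 the outputs split (0 vs -1).
f: t=-10, then (not ((max(y, z) + (t * x)) <= (y - z))) is false, then ((t + -3) < (y * t)) is true, then x=0, then u=0, then (j=-1), then u=0, then (j=0), then u=0, then (j=1), then u=0, then t=1, then returns 0
g: r=-11, then t=-10, then (not ((max(y, z) + (t * x)) <= (y - z))) is false, then ((y * t) < (t + -3)) is false, then y=-1, then u=0, then u=-1, then u=-1, then u=-1, then the loop over j runs zero times, then t=1, then returns -1
verdict: not equivalent; witness: x=1, y=-1, z=-3


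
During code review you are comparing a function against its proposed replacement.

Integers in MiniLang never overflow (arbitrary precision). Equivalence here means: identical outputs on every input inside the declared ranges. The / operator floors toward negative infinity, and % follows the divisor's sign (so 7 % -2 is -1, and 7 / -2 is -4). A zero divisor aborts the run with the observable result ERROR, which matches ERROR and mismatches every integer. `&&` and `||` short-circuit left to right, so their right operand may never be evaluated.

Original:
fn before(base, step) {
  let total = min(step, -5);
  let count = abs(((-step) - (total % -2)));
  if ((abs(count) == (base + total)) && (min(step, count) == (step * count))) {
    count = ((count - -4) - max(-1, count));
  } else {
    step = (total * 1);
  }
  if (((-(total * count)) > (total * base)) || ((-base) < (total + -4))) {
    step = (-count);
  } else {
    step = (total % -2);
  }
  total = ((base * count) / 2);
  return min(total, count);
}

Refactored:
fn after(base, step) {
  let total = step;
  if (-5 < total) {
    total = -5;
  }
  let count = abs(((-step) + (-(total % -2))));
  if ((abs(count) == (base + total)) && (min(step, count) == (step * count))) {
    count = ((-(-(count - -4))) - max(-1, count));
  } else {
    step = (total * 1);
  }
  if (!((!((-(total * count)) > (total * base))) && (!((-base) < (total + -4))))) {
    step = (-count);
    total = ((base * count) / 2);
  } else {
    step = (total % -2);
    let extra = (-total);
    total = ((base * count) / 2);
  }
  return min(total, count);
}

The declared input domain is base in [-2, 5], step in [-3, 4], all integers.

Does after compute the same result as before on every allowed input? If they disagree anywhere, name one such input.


Equivalent — the differences include branching structure differs, and comparison usage differs, and arithmetic usage differs, and boolean connective usage differs, and min/max/abs usage differs, and constant usage differs, and statement counts differ, and local variable names differ, yet no declared input distinguishes the two.
As a probe, take base=0, step=0: before runs total=-5, then count=1, then ((abs(count) == (base + total)) && (min(step, count) == (step * count))) is false, then step=-5, then (((-(total * count)) > (total * base)) || ((-base) < (total + -4))) is true, then step=-1, then total=0, then returns 0; after runs total=0, then (-5 < total) is true, then total=-5, then count=1, then ((abs(count) == (base + total)) && (min(step, count) == (step * count))) is false, then step=-5, then (!((!((-(total * count)) > (total * base))) && (!((-base) < (total + -4))))) is true, then step=-1, then total=0, then returns 0; both end at 0.
Every one of the 64 inputs gives matching results.
verdict: equivalent


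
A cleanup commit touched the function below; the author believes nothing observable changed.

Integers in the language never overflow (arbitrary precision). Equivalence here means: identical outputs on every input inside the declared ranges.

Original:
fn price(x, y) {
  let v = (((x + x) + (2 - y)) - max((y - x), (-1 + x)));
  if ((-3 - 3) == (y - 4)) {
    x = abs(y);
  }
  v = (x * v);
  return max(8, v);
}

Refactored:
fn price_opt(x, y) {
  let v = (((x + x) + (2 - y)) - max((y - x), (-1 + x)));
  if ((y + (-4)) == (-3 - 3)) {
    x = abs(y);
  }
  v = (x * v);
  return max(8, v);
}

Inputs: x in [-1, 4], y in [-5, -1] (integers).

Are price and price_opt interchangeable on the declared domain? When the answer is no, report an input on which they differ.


Differences: arithmetic usage differs — yet all 30 inputs agree.
verdict: equivalent


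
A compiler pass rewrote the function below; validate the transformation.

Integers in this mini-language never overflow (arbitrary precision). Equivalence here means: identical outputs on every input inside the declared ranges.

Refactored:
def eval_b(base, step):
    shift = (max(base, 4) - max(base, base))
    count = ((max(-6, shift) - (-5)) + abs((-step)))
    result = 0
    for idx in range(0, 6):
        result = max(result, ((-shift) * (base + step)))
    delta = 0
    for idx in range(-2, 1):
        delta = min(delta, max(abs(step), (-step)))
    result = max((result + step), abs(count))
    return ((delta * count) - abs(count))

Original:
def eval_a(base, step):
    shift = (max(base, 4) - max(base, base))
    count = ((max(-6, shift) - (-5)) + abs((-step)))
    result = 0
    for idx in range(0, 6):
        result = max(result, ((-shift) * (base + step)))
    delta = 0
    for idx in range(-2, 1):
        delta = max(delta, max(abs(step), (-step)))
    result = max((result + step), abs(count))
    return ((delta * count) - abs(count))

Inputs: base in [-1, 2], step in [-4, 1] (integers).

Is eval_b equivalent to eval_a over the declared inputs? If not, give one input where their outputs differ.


Run the pair on base=-1, step=-4.
eval_a: shift = 5; count = 14; result = 0; [idx=0]; result = 25; [idx=1]; result = 25; [idx=2]; result = 25; [idx=3]; result = 25; [idx=4]; result = 25; [idx=5]; result = 25; delta = 0; [idx=-2]; delta = 4; [idx=-1]; delta = 4; [idx=0]; delta = 4; result = 21; return 42
eval_b: shift = 5; count = 14; result = 0; [idx=0]; result = 25; [idx=1]; result = 25; [idx=2]; result = 25; [idx=3]; result = 25; [idx=4]; result = 25; [idx=5]; result = 25; delta = 0; [idx=-2]; delta = 0; [idx=-1]; delta = 0; [idx=0]; delta = 0; result = 21; return -14
42 vs -14 — the two versions disagree here.
verdict: not equivalent; witness: base=-1, step=-4


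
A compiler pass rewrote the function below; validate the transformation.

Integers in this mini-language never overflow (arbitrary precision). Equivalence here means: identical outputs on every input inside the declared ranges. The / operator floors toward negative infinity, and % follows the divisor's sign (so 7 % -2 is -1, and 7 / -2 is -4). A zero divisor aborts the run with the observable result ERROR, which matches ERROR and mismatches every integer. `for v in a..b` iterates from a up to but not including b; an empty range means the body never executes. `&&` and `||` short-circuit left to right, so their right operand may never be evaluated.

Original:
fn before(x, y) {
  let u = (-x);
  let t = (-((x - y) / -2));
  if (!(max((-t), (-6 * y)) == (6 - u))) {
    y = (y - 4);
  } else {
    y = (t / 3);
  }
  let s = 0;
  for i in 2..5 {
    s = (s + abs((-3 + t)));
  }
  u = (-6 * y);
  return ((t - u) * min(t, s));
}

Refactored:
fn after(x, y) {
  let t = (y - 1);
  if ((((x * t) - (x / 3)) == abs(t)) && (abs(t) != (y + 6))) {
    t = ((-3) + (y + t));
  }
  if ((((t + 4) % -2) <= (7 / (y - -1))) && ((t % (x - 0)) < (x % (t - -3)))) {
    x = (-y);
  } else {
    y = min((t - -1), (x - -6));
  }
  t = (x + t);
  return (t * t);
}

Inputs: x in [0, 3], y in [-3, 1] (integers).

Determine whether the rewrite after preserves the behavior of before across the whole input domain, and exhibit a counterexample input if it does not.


Try x=0, y=-3.
before: u := 0 | t := 2 | (!(max((-t), (-6 * y)) == (6 - u))): true | y := -7 | s := 0 | iter i=2: | s := 1 | iter i=3: | s := 2 | iter i=4: | s := 3 | u := 42 | result -80
after: t := -4 | ((((x * t) - (x / 3)) == abs(t)) && (abs(t) != (y + 6))): false | ((((t + 4) % -2) <= (7 / (y - -1))) && ((t % (x - 0)) < (x % (t - -3)))): false | y := -3 | t := -4 | result 16
-80 != 16, so the rewrite changes behavior.
verdict: not equivalent; witness: x=0, y=-3


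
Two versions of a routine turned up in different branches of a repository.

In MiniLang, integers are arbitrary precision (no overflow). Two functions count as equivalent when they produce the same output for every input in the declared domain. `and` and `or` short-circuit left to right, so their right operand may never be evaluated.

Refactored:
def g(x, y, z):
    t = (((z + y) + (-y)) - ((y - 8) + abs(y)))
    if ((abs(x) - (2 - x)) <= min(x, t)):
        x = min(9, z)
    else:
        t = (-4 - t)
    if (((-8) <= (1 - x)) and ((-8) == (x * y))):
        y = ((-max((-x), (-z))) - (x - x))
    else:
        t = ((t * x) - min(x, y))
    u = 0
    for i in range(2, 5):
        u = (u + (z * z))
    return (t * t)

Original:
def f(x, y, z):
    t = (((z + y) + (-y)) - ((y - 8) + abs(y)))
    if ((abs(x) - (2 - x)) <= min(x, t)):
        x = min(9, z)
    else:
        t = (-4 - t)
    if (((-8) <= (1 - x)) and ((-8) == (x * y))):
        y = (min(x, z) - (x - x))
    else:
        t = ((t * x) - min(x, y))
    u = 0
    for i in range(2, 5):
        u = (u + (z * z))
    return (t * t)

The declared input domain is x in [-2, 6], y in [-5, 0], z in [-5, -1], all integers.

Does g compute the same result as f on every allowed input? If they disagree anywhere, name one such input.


Equivalent — the differences include min/max/abs usage differs, yet no declared input distinguishes the two.
Spot check at x=2, y=-5, z=-1 — f: t := 7 | ((abs(x) - (2 - x)) <= min(x, t)): true | x := -1 | (((-8) <= (1 - x)) and ((-8) == (x * y))): false | t := -2 | u := 0 | iter i=2: | u := 1 | iter i=3: | u := 2 | iter i=4: | u := 3 | result 4. g: t := 7 | ((abs(x) - (2 - x)) <= min(x, t)): true | x := -1 | (((-8) <= (1 - x)) and ((-8) == (x * y))): false | t := -2 | u := 0 | iter i=2: | u := 1 | iter i=3: | u := 2 | iter i=4: | u := 3 | result 4. Both give 4.
Across all 270 domain points the two functions coincide.
verdict: equivalent
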